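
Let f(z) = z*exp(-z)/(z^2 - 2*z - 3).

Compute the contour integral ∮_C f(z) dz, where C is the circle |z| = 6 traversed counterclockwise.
By the residue theorem, ∮_C f(z) dz = 2πi · (sum of the residues of f at the poles inside |z| = 6).

The denominator factors as (z - 3)*(z + 1), so the singularities of f are simple poles at z = 3, z = -1.
  |3|² = 9 < 36 = 6², so this pole is inside the contour.
  |-1|² = 1 < 36 = 6², so this pole is inside the contour.

With P(z) = z*exp(-z) and Q(z) = z^2 - 2*z - 3, each pole is simple, so Res(f, z₀) = P(z₀)/Q'(z₀) with Q'(z) = 2*z - 2.
  Res(f, 3) = P(3)/Q'(3) = (3*exp(-3))/(4) = 3*exp(-3)/4
  Res(f, -1) = P(-1)/Q'(-1) = (-exp(1))/(-4) = exp(1)/4

Sum of residues inside C: 3*exp(-3)/4 + exp(1)/4
∮_C f(z) dz = 2πi · (3*exp(-3)/4 + exp(1)/4) = 3*I*pi*exp(-3)/2 + exp(1)*I*pi/2

Final answer: 3*I*pi*exp(-3)/2 + exp(1)*I*pi/2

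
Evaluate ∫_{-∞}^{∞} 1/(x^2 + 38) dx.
Let f(z) = 1/(z^2 + 38). The denominator has no real zeros and deg Q - deg P = 2 ≥ 2, so the integral of f over the upper semicircle |z| = R tends to 0 as R → ∞. Closing the contour in the upper half-plane,
  ∫_{-∞}^{∞} f(x) dx = 2πi · Σ Res(f, z_k)  over the poles with Im z_k > 0.

Zeros of the denominator: z^2 + 38 = 0 gives z = ±sqrt(38)*I.
Upper half-plane: z = sqrt(38)*I (simple).

Each pole is a simple zero of Q(z) = z^2 + 38, so Res(f, z₀) = P(z₀)/Q'(z₀) with P(z) = 1, Q'(z) = 2*z:
  Res(f, sqrt(38)*I) = (1)/(2*sqrt(38)*I) = -sqrt(38)*I/76

∫_{-∞}^{∞} f(x) dx = 2πi · (-sqrt(38)*I/76) = sqrt(38)*pi/38

Final answer: sqrt(38)*pi/38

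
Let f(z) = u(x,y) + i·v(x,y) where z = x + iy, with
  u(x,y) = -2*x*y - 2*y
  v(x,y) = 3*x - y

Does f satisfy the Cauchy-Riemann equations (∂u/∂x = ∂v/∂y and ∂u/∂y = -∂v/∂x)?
∂u/∂x = -2*y
∂v/∂y = -1
∂u/∂y = -2*x - 2
∂v/∂x = 3
∂u/∂x ≠ ∂v/∂y and ∂u/∂y ≠ -∂v/∂x; the Cauchy-Riemann equations are not satisfied, so f is not analytic.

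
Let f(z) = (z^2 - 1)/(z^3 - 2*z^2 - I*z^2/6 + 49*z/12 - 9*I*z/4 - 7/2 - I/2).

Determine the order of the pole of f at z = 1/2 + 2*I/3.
Factor the denominator:
  z^3 - 2*z^2 - I*z^2/6 + 49*z/12 - 9*I*z/4 - 7/2 - I/2 = (z - 1/2 - 2*I/3)*(z - 3/2 - 3*I/2)*(z + 2*I)

The numerator P(z) = z^2 - 1 has P(1/2 + 2*I/3) = -43/36 + 2*I/3 ≠ 0, so no factor of (z - 1/2 - 2*I/3) cancels.
Near z = 1/2 + 2*I/3 we can therefore write f(z) = g(z)/(z - 1/2 - 2*I/3) with g analytic at 1/2 + 2*I/3 and g(1/2 + 2*I/3) ≠ 0 (g is the numerator divided by the remaining denominator factors).

Hence z = 1/2 + 2*I/3 is a pole of order 1.

Final answer: 1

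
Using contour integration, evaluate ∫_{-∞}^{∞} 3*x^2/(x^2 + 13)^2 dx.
Let f(z) = 3*z^2/(z^2 + 13)^2. The denominator has no real zeros and deg Q - deg P = 2 ≥ 2, so the integral of f over the upper semicircle |z| = R tends to 0 as R → ∞. Closing the contour in the upper half-plane,
  ∫_{-∞}^{∞} f(x) dx = 2πi · Σ Res(f, z_k)  over the poles with Im z_k > 0.

Zeros of the denominator: z^2 + 13 = 0 gives z = ±sqrt(13)*I.
Upper half-plane: z = sqrt(13)*I (a pole of order 2).

Write f(z) = g(z)/(z - sqrt(13)*I)^2 with g(z) = 3*z^2/(z + sqrt(13)*I)^2. For a double pole, Res(f, z₀) = g'(z₀):
  g'(z) = 6*sqrt(13)*I*z/(z + sqrt(13)*I)^3
  Res(f, sqrt(13)*I) = g'(sqrt(13)*I) = -3*sqrt(13)*I/52

∫_{-∞}^{∞} f(x) dx = 2πi · (-3*sqrt(13)*I/52) = 3*sqrt(13)*pi/26

Final answer: 3*sqrt(13)*pi/26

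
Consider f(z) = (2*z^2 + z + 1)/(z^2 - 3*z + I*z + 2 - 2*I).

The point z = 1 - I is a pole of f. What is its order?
Factor the denominator:
  z^2 - 3*z + I*z + 2 - 2*I = (z - 1 + I)*(z - 2)

The numerator P(z) = 2*z^2 + z + 1 has P(1 - I) = 2 - 5*I ≠ 0, so no factor of (z - 1 + I) cancels.
Near z = 1 - I we can therefore write f(z) = g(z)/(z - 1 + I) with g analytic at 1 - I and g(1 - I) ≠ 0 (g is the numerator divided by the remaining denominator factors).

Hence z = 1 - I is a pole of order 1.

Final answer: 1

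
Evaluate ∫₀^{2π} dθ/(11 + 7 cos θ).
sqrt(2)*pi/6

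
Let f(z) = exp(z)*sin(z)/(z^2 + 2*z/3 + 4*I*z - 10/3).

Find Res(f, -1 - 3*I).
Write f(z) = P(z)/Q(z) with P(z) = exp(z)*sin(z) and Q(z) = z^2 + 2*z/3 + 4*I*z - 10/3.
The denominator factors as Q(z) = (z - 1/3 + I)*(z + 1 + 3*I), so z = -1 - 3*I is a simple zero of Q and P is analytic there; z = -1 - 3*I is therefore a simple pole and
  Res(f, z₀) = P(z₀)/Q'(z₀).

Q'(z) = 2*z + 2/3 + 4*I, so Q'(-1 - 3*I) = -4/3 - 2*I.
P(-1 - 3*I) = -exp(-1 - 3*I)*sin(1 + 3*I).

Res(f, -1 - 3*I) = (-exp(-1 - 3*I)*sin(1 + 3*I))/(-4/3 - 2*I) = (3/13 - 9*I/26)*exp(-1 - 3*I)*sin(1 + 3*I)

Final answer: (3/13 - 9*I/26)*exp(-1 - 3*I)*sin(1 + 3*I)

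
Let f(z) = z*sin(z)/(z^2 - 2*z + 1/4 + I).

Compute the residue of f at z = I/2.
Write f(z) = P(z)/Q(z) with P(z) = z*sin(z) and Q(z) = z^2 - 2*z + 1/4 + I.
The denominator factors as Q(z) = (z - 2 + I/2)*(z - I/2), so z = I/2 is a simple zero of Q and P is analytic there; z = I/2 is therefore a simple pole and
  Res(f, z₀) = P(z₀)/Q'(z₀).

Q'(z) = 2*z - 2, so Q'(I/2) = -2 + I.
P(I/2) = -sinh(1/2)/2.

Res(f, I/2) = (-sinh(1/2)/2)/(-2 + I) = (1/5 + I/10)*sinh(1/2)

Final answer: (1/5 + I/10)*sinh(1/2)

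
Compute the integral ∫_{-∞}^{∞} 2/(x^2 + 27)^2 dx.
sqrt(3)*pi/243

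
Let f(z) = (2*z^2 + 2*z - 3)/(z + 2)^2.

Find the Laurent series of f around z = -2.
Put w = z - (-2), i.e. z = w - 2. The denominator is w^2, so it suffices to rewrite the numerator in powers of w.

P(z) = 2*z^2 + 2*z - 3
P(w - 2) = 1 - 6*w + 2*w^2

Dividing each term by w^2:
  f = 1/w^2 - 6/w + 2

Substituting back w = z + 2:
  f(z) = 1/(z + 2)^2 - 6/(z + 2) + 2

The series is finite because the numerator is a polynomial; the negative powers form the principal part, and the coefficient of 1/(z + 2) gives Res(f, -2) = -6.

Final answer: 1/(z + 2)^2 - 6/(z + 2) + 2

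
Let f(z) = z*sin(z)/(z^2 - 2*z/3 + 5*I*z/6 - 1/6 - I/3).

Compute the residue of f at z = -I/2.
(12/17 - 3*I/17)*sinh(1/2)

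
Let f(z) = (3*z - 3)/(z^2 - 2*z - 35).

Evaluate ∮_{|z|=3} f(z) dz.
0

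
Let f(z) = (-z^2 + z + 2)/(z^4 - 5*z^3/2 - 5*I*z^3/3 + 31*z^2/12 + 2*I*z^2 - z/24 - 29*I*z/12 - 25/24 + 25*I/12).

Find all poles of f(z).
The singularities of f are the zeros of the denominator. Factoring,
  z^4 - 5*z^3/2 - 5*I*z^3/3 + 31*z^2/12 + 2*I*z^2 - z/24 - 29*I*z/12 - 25/24 + 25*I/12 = (z - 3/2 - 2*I)*(z - 1)*(z + 1/2 - 2*I/3)*(z - 1/2 + I)
so the candidates are z = 3/2 + 2*I, z = 1, z = -1/2 + 2*I/3, z = 1/2 - I.

Check the numerator P(z) = -z^2 + z + 2 at each one:
  P(3/2 + 2*I) = 21/4 - 4*I ≠ 0, so z = 3/2 + 2*I is a (simple) pole.
  P(1) = 2 ≠ 0, so z = 1 is a (simple) pole.
  P(-1/2 + 2*I/3) = 61/36 + 4*I/3 ≠ 0, so z = -1/2 + 2*I/3 is a (simple) pole.
  P(1/2 - I) = 13/4 ≠ 0, so z = 1/2 - I is a (simple) pole.

Poles of f: {-1/2 + 2*I/3, 1/2 - I, 1, 3/2 + 2*I}

Final answer: {-1/2 + 2*I/3, 1/2 - I, 1, 3/2 + 2*I}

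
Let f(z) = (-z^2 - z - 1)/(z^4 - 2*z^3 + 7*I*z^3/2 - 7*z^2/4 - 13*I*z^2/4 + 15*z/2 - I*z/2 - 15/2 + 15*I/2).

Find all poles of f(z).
The singularities of f are the zeros of the denominator. Factoring,
  z^4 - 2*z^3 + 7*I*z^3/2 - 7*z^2/4 - 13*I*z^2/4 + 15*z/2 - I*z/2 - 15/2 + 15*I/2 = (z - 1 + I)*(z + 3/2 + I/2)*(z - 3/2 + 3*I)*(z - 1 - I)
so the candidates are z = 1 - I, z = -3/2 - I/2, z = 3/2 - 3*I, z = 1 + I.

Check the numerator P(z) = -z^2 - z - 1 at each one:
  P(1 - I) = -2 + 3*I ≠ 0, so z = 1 - I is a (simple) pole.
  P(-3/2 - I/2) = -3/2 - I ≠ 0, so z = -3/2 - I/2 is a (simple) pole.
  P(3/2 - 3*I) = 17/4 + 12*I ≠ 0, so z = 3/2 - 3*I is a (simple) pole.
  P(1 + I) = -2 - 3*I ≠ 0, so z = 1 + I is a (simple) pole.

Poles of f: {-3/2 - I/2, 1 - I, 1 + I, 3/2 - 3*I}

Final answer: {-3/2 - I/2, 1 - I, 1 + I, 3/2 - 3*I}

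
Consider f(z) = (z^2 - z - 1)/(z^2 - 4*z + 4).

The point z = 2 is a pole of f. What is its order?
Factor the denominator:
  z^2 - 4*z + 4 = (z - 2)^2

The numerator P(z) = z^2 - z - 1 has P(2) = 1 ≠ 0, so no factor of (z - 2) cancels.
Near z = 2 we can therefore write f(z) = g(z)/(z - 2)^2 with g analytic at 2 and g(2) ≠ 0 (g is just the numerator).

Hence z = 2 is a pole of order 2.

Final answer: 2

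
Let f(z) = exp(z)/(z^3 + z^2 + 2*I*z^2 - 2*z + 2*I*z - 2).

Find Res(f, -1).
Write f(z) = P(z)/Q(z) with P(z) = exp(z) and Q(z) = z^3 + z^2 + 2*I*z^2 - 2*z + 2*I*z - 2.
The denominator factors as Q(z) = (z + 1)*(z - 1 + I)*(z + 1 + I), so z = -1 is a simple zero of Q and P is analytic there; z = -1 is therefore a simple pole and
  Res(f, z₀) = P(z₀)/Q'(z₀).

Q'(z) = 3*z^2 + 2*z + 4*I*z - 2 + 2*I, so Q'(-1) = -1 - 2*I.
P(-1) = exp(-1).

Res(f, -1) = (exp(-1))/(-1 - 2*I) = (-1/5 + 2*I/5)*exp(-1)

Final answer: (-1/5 + 2*I/5)*exp(-1)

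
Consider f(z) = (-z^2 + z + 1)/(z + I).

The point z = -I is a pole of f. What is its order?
1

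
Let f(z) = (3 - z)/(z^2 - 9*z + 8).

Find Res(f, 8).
Write f(z) = P(z)/Q(z) with P(z) = 3 - z and Q(z) = z^2 - 9*z + 8.
The denominator factors as Q(z) = (z - 1)*(z - 8), so z = 8 is a simple zero of Q and P is analytic there; z = 8 is therefore a simple pole and
  Res(f, z₀) = P(z₀)/Q'(z₀).

Q'(z) = 2*z - 9, so Q'(8) = 7.
P(8) = -5.

Res(f, 8) = (-5)/(7) = -5/7

Final answer: -5/7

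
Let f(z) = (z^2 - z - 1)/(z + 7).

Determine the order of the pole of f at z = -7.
Factor the denominator:
  z + 7 = (z + 7)

The numerator P(z) = z^2 - z - 1 has P(-7) = 55 ≠ 0, so no factor of (z + 7) cancels.
Near z = -7 we can therefore write f(z) = g(z)/(z + 7) with g analytic at -7 and g(-7) ≠ 0 (g is just the numerator).

Hence z = -7 is a pole of order 1.

Final answer: 1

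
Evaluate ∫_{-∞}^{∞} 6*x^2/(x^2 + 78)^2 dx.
sqrt(78)*pi/26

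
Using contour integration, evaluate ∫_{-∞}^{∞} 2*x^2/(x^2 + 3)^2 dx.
Let f(z) = 2*z^2/(z^2 + 3)^2. The denominator has no real zeros and deg Q - deg P = 2 ≥ 2, so the integral of f over the upper semicircle |z| = R tends to 0 as R → ∞. Closing the contour in the upper half-plane,
  ∫_{-∞}^{∞} f(x) dx = 2πi · Σ Res(f, z_k)  over the poles with Im z_k > 0.

Zeros of the denominator: z^2 + 3 = 0 gives z = ±sqrt(3)*I.
Upper half-plane: z = sqrt(3)*I (a pole of order 2).

Write f(z) = g(z)/(z - sqrt(3)*I)^2 with g(z) = 2*z^2/(z + sqrt(3)*I)^2. For a double pole, Res(f, z₀) = g'(z₀):
  g'(z) = 4*sqrt(3)*I*z/(z + sqrt(3)*I)^3
  Res(f, sqrt(3)*I) = g'(sqrt(3)*I) = -sqrt(3)*I/6

∫_{-∞}^{∞} f(x) dx = 2πi · (-sqrt(3)*I/6) = sqrt(3)*pi/3

Final answer: sqrt(3)*pi/3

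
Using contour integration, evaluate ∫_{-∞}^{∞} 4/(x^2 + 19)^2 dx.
Let f(z) = 4/(z^2 + 19)^2. The denominator has no real zeros and deg Q - deg P = 4 ≥ 2, so the integral of f over the upper semicircle |z| = R tends to 0 as R → ∞. Closing the contour in the upper half-plane,
  ∫_{-∞}^{∞} f(x) dx = 2πi · Σ Res(f, z_k)  over the poles with Im z_k > 0.

Zeros of the denominator: z^2 + 19 = 0 gives z = ±sqrt(19)*I.
Upper half-plane: z = sqrt(19)*I (a pole of order 2).

Write f(z) = g(z)/(z - sqrt(19)*I)^2 with g(z) = 4/(z + sqrt(19)*I)^2. For a double pole, Res(f, z₀) = g'(z₀):
  g'(z) = -8/(z + sqrt(19)*I)^3
  Res(f, sqrt(19)*I) = g'(sqrt(19)*I) = -sqrt(19)*I/361

∫_{-∞}^{∞} f(x) dx = 2πi · (-sqrt(19)*I/361) = 2*sqrt(19)*pi/361

Final answer: 2*sqrt(19)*pi/361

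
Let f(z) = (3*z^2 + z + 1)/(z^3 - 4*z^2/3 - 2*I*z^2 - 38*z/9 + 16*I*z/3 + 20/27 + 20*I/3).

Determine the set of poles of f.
The singularities of f are the zeros of the denominator. Factoring,
  z^3 - 4*z^2/3 - 2*I*z^2 - 38*z/9 + 16*I*z/3 + 20/27 + 20*I/3 = (z - 3 + I/3)*(z + 2/3 - 2*I)*(z + 1 - I/3)
so the candidates are z = 3 - I/3, z = -2/3 + 2*I, z = -1 + I/3.

Check the numerator P(z) = 3*z^2 + z + 1 at each one:
  P(3 - I/3) = 92/3 - 19*I/3 ≠ 0, so z = 3 - I/3 is a (simple) pole.
  P(-2/3 + 2*I) = -31/3 - 6*I ≠ 0, so z = -2/3 + 2*I is a (simple) pole.
  P(-1 + I/3) = 8/3 - 5*I/3 ≠ 0, so z = -1 + I/3 is a (simple) pole.

Poles of f: {-1 + I/3, -2/3 + 2*I, 3 - I/3}

Final answer: {-1 + I/3, -2/3 + 2*I, 3 - I/3}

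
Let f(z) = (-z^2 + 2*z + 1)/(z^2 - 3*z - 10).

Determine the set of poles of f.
{-2, 5}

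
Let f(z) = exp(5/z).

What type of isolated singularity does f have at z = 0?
essential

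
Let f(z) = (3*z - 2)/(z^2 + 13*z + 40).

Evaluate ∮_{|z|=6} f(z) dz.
-34*I*pi/3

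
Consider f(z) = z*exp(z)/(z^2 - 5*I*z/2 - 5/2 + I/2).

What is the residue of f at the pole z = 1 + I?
(6/17 + 10*I/17)*exp(1 + I)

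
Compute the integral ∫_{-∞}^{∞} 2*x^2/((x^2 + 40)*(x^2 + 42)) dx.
Let f(z) = 2*z^2/((z^2 + 40)*(z^2 + 42)). The denominator has no real zeros and deg Q - deg P = 2 ≥ 2, so the integral of f over the upper semicircle |z| = R tends to 0 as R → ∞. Closing the contour in the upper half-plane,
  ∫_{-∞}^{∞} f(x) dx = 2πi · Σ Res(f, z_k)  over the poles with Im z_k > 0.

Zeros of the denominator: z^2 + 40 = 0 gives z = ±2*sqrt(10)*I; z^2 + 42 = 0 gives z = ±sqrt(42)*I.
Upper half-plane: z = 2*sqrt(10)*I, z = sqrt(42)*I (simple).

Each pole is a simple zero of Q(z) = z^4 + 82*z^2 + 1680, so Res(f, z₀) = P(z₀)/Q'(z₀) with P(z) = 2*z^2, Q'(z) = 4*z^3 + 164*z:
  Res(f, 2*sqrt(10)*I) = (-80)/(8*sqrt(10)*I) = sqrt(10)*I
  Res(f, sqrt(42)*I) = (-84)/(-4*sqrt(42)*I) = -sqrt(42)*I/2

Sum of residues: I*(-sqrt(42)/2 + sqrt(10))
∫_{-∞}^{∞} f(x) dx = 2πi · (I*(-sqrt(42)/2 + sqrt(10))) = pi*(-2*sqrt(10) + sqrt(42))

Final answer: pi*(-2*sqrt(10) + sqrt(42))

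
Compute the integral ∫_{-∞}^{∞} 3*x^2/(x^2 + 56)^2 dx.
3*sqrt(14)*pi/56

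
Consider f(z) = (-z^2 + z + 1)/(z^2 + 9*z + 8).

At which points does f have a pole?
The singularities of f are the zeros of the denominator. Factoring,
  z^2 + 9*z + 8 = (z + 8)*(z + 1)
so the candidates are z = -8, z = -1.

Check the numerator P(z) = -z^2 + z + 1 at each one:
  P(-8) = -71 ≠ 0, so z = -8 is a (simple) pole.
  P(-1) = -1 ≠ 0, so z = -1 is a (simple) pole.

Poles of f: {-8, -1}

Final answer: {-8, -1}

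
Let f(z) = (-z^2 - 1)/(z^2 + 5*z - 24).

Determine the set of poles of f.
The singularities of f are the zeros of the denominator. Factoring,
  z^2 + 5*z - 24 = (z + 8)*(z - 3)
so the candidates are z = -8, z = 3.

Check the numerator P(z) = -z^2 - 1 at each one:
  P(-8) = -65 ≠ 0, so z = -8 is a (simple) pole.
  P(3) = -10 ≠ 0, so z = 3 is a (simple) pole.

Poles of f: {-8, 3}

Final answer: {-8, 3}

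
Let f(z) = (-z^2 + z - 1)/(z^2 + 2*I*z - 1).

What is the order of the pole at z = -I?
Factor the denominator:
  z^2 + 2*I*z - 1 = (z + I)^2

The numerator P(z) = -z^2 + z - 1 has P(-I) = -I ≠ 0, so no factor of (z + I) cancels.
Near z = -I we can therefore write f(z) = g(z)/(z + I)^2 with g analytic at -I and g(-I) ≠ 0 (g is just the numerator).

Hence z = -I is a pole of order 2.

Final answer: 2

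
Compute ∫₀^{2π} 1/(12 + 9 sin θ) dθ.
Call the integral J. The integrand is 2π-periodic and we integrate over a full period, so shifting θ does not change the value (θ → θ + π/2 turns sin θ into cos θ). Hence
  J = ∫₀^{2π} dθ/(12 + 9 cos θ).
Put z = e^{iθ}: then cos θ = (z + 1/z)/2, dθ = dz/(iz), and z runs once counterclockwise around |z| = 1:
  J = ∮_{|z|=1} 1/(12 + 9*(z + 1/z)/2) · dz/(iz) = (2/i) ∮_{|z|=1} dz/(9*z^2 + 24*z + 9).
The roots of 9*z^2 + 24*z + 9 are z = (-12 ± sqrt(12^2 - 9^2))/9, with sqrt(63) = 3*sqrt(7); their product is 1, so only z₊ = -4/3 + sqrt(7)/3 lies inside the unit circle (z₋ = -4/3 - sqrt(7)/3 lies outside).
z₊ is a simple zero of q(z) = 9*z^2 + 24*z + 9, so Res(1/q, z₊) = 1/q'(z₊) with q'(z) = 18*z + 24; and q'(z₊) = 9*(z₊ - z₋) = 6*sqrt(7).
Therefore J = (2/i) · 2πi · 1/(6*sqrt(7)) = 2*pi/(3*sqrt(7)) = 2*sqrt(7)*pi/21

Final answer: 2*sqrt(7)*pi/21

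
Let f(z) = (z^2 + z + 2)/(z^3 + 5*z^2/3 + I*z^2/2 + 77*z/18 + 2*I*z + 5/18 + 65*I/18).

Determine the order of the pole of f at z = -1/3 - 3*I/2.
Factor the denominator:
  z^3 + 5*z^2/3 + I*z^2/2 + 77*z/18 + 2*I*z + 5/18 + 65*I/18 = (z + 1/3 + 3*I/2)*(z + 1/3 + I)*(z + 1 - 2*I)

The numerator P(z) = z^2 + z + 2 has P(-1/3 - 3*I/2) = -17/36 - I/2 ≠ 0, so no factor of (z + 1/3 + 3*I/2) cancels.
Near z = -1/3 - 3*I/2 we can therefore write f(z) = g(z)/(z + 1/3 + 3*I/2) with g analytic at -1/3 - 3*I/2 and g(-1/3 - 3*I/2) ≠ 0 (g is the numerator divided by the remaining denominator factors).

Hence z = -1/3 - 3*I/2 is a pole of order 1.

Final answer: 1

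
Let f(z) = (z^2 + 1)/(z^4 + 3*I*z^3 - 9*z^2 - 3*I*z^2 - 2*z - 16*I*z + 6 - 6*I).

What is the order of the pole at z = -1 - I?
Factor the denominator:
  z^4 + 3*I*z^3 - 9*z^2 - 3*I*z^2 - 2*z - 16*I*z + 6 - 6*I = (z + 1 + I)^3*(z - 3)

The numerator P(z) = z^2 + 1 has P(-1 - I) = 1 + 2*I ≠ 0, so no factor of (z + 1 + I) cancels.
Near z = -1 - I we can therefore write f(z) = g(z)/(z + 1 + I)^3 with g analytic at -1 - I and g(-1 - I) ≠ 0 (g is the numerator divided by the remaining denominator factors).

Hence z = -1 - I is a pole of order 3.

Final answer: 3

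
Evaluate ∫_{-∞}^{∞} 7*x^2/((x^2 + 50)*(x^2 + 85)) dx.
Let f(z) = 7*z^2/((z^2 + 50)*(z^2 + 85)). The denominator has no real zeros and deg Q - deg P = 2 ≥ 2, so the integral of f over the upper semicircle |z| = R tends to 0 as R → ∞. Closing the contour in the upper half-plane,
  ∫_{-∞}^{∞} f(x) dx = 2πi · Σ Res(f, z_k)  over the poles with Im z_k > 0.

Zeros of the denominator: z^2 + 50 = 0 gives z = ±5*sqrt(2)*I; z^2 + 85 = 0 gives z = ±sqrt(85)*I.
Upper half-plane: z = 5*sqrt(2)*I, z = sqrt(85)*I (simple).

Each pole is a simple zero of Q(z) = z^4 + 135*z^2 + 4250, so Res(f, z₀) = P(z₀)/Q'(z₀) with P(z) = 7*z^2, Q'(z) = 4*z^3 + 270*z:
  Res(f, 5*sqrt(2)*I) = (-350)/(350*sqrt(2)*I) = sqrt(2)*I/2
  Res(f, sqrt(85)*I) = (-595)/(-70*sqrt(85)*I) = -sqrt(85)*I/10

Sum of residues: I*(-sqrt(85) + 5*sqrt(2))/10
∫_{-∞}^{∞} f(x) dx = 2πi · (I*(-sqrt(85) + 5*sqrt(2))/10) = pi*(-5*sqrt(2) + sqrt(85))/5

Final answer: pi*(-5*sqrt(2) + sqrt(85))/5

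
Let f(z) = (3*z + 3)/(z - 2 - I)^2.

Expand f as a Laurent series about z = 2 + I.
Put w = z - (2 + I), i.e. z = w + 2 + I. The denominator is w^2, so it suffices to rewrite the numerator in powers of w.

P(z) = 3*z + 3
P(w + 2 + I) = 9 + 3*I + 3*w

Dividing each term by w^2:
  f = (9 + 3*I)/w^2 + 3/w

Substituting back w = z - 2 - I:
  f(z) = (9 + 3*I)/(z - 2 - I)^2 + 3/(z - 2 - I)

The series is finite because the numerator is a polynomial; the negative powers form the principal part, and the coefficient of 1/(z - 2 - I) gives Res(f, 2 + I) = 3.

Final answer: (9 + 3*I)/(z - 2 - I)^2 + 3/(z - 2 - I)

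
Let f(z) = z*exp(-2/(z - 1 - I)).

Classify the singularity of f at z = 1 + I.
Let u = z - 1 - I. Then
  e^(-2/u) = Σ_{k≥0} (-2)^k/(k!·u^k) = 1 - 2/u + 2/u^2 - 4/(3*u^3) + ...
which has infinitely many negative powers of u, so exp(-2/(z - 1 - I)) has an essential singularity at z = 1 + I.
The extra factor z is a nonzero polynomial; if the product had at most a pole at z = 1 + I, dividing by that polynomial would leave exp(-2/(z - 1 - I)) with at most a pole too — contradiction. (Equivalently, the product's Laurent series still has infinitely many negative powers.)
So the singularity is essential.

Final answer: essential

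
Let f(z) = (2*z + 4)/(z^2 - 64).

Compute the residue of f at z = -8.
Write f(z) = P(z)/Q(z) with P(z) = 2*z + 4 and Q(z) = z^2 - 64.
The denominator factors as Q(z) = (z - 8)*(z + 8), so z = -8 is a simple zero of Q and P is analytic there; z = -8 is therefore a simple pole and
  Res(f, z₀) = P(z₀)/Q'(z₀).

Q'(z) = 2*z, so Q'(-8) = -16.
P(-8) = -12.

Res(f, -8) = (-12)/(-16) = 3/4

Final answer: 3/4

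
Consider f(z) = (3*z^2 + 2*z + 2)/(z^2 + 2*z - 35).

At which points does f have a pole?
The singularities of f are the zeros of the denominator. Factoring,
  z^2 + 2*z - 35 = (z - 5)*(z + 7)
so the candidates are z = 5, z = -7.

Check the numerator P(z) = 3*z^2 + 2*z + 2 at each one:
  P(5) = 87 ≠ 0, so z = 5 is a (simple) pole.
  P(-7) = 135 ≠ 0, so z = -7 is a (simple) pole.

Poles of f: {-7, 5}

Final answer: {-7, 5}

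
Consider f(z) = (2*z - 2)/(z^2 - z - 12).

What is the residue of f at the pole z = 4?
Write f(z) = P(z)/Q(z) with P(z) = 2*z - 2 and Q(z) = z^2 - z - 12.
The denominator factors as Q(z) = (z + 3)*(z - 4), so z = 4 is a simple zero of Q and P is analytic there; z = 4 is therefore a simple pole and
  Res(f, z₀) = P(z₀)/Q'(z₀).

Q'(z) = 2*z - 1, so Q'(4) = 7.
P(4) = 6.

Res(f, 4) = (6)/(7) = 6/7

Final answer: 6/7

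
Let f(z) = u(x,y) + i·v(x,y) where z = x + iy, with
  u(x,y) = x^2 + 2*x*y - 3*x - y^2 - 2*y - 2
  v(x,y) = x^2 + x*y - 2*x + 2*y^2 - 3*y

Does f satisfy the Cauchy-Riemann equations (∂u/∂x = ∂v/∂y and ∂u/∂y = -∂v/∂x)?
∂u/∂x = 2*x + 2*y - 3
∂v/∂y = x + 4*y - 3
∂u/∂y = 2*x - 2*y - 2
∂v/∂x = 2*x + y - 2
∂u/∂x ≠ ∂v/∂y and ∂u/∂y ≠ -∂v/∂x; the Cauchy-Riemann equations are not satisfied, so f is not analytic.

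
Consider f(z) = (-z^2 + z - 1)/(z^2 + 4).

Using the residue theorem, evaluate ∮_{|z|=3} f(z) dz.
By the residue theorem, ∮_C f(z) dz = 2πi · (sum of the residues of f at the poles inside |z| = 3).

The denominator factors as (z + 2*I)*(z - 2*I), so the singularities of f are simple poles at z = -2*I, z = 2*I.
  |-2*I|² = 4 < 9 = 3², so this pole is inside the contour.
  |2*I|² = 4 < 9 = 3², so this pole is inside the contour.

With P(z) = -z^2 + z - 1 and Q(z) = z^2 + 4, each pole is simple, so Res(f, z₀) = P(z₀)/Q'(z₀) with Q'(z) = 2*z.
  Res(f, -2*I) = P(-2*I)/Q'(-2*I) = (3 - 2*I)/(-4*I) = 1/2 + 3*I/4
  Res(f, 2*I) = P(2*I)/Q'(2*I) = (3 + 2*I)/(4*I) = 1/2 - 3*I/4

Sum of residues inside C: 1
∮_C f(z) dz = 2πi · (1) = 2*I*pi

Final answer: 2*I*pi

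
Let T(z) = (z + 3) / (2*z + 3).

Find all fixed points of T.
{-sqrt(7)/2 - 1/2, -1/2 + sqrt(7)/2}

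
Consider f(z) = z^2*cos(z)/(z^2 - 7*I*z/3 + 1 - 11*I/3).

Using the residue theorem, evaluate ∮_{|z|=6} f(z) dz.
pi*(34/471 - 108*I/157)*cos(1 + 2*I/3) + pi*(-744/157 + 108*I/157)*cos(1 + 3*I)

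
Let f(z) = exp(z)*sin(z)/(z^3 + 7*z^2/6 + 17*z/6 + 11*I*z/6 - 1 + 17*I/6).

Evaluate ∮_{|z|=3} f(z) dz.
By the residue theorem, ∮_C f(z) dz = 2πi · (sum of the residues of f at the poles inside |z| = 3).

The denominator factors as (z - 1/2 + I)*(z + 2/3 + I)*(z + 1 - 2*I), so the singularities of f are simple poles at z = 1/2 - I, z = -2/3 - I, z = -1 + 2*I.
  |1/2 - I|² = 5/4 < 9 = 3², so this pole is inside the contour.
  |-2/3 - I|² = 13/9 < 9 = 3², so this pole is inside the contour.
  |-1 + 2*I|² = 5 < 9 = 3², so this pole is inside the contour.

With P(z) = exp(z)*sin(z) and Q(z) = z^3 + 7*z^2/6 + 17*z/6 + 11*I*z/6 - 1 + 17*I/6, each pole is simple, so Res(f, z₀) = P(z₀)/Q'(z₀) with Q'(z) = 3*z^2 + 7*z/3 + 17/6 + 11*I/6.
  Res(f, 1/2 - I) = P(1/2 - I)/Q'(1/2 - I) = (exp(1/2 - I)*sin(1/2 - I))/(7/4 - 7*I/2) = (4/35 + 8*I/35)*exp(1/2 - I)*sin(1/2 - I)
  Res(f, -2/3 - I) = P(-2/3 - I)/Q'(-2/3 - I) = (-exp(-2/3 - I)*sin(2/3 + I))/(-7/18 + 7*I/2) = (9/287 + 81*I/287)*exp(-2/3 - I)*sin(2/3 + I)
  Res(f, -1 + 2*I) = P(-1 + 2*I)/Q'(-1 + 2*I) = (-exp(-1 + 2*I)*sin(1 - 2*I))/(-17/2 - 11*I/2) = (17/205 - 11*I/205)*exp(-1 + 2*I)*sin(1 - 2*I)

Sum of residues inside C: (4/35 + 8*I/35)*exp(1/2 - I)*sin(1/2 - I) + (17/205 - 11*I/205)*exp(-1 + 2*I)*sin(1 - 2*I) + (9/287 + 81*I/287)*exp(-2/3 - I)*sin(2/3 + I)
∮_C f(z) dz = 2πi · ((4/35 + 8*I/35)*exp(1/2 - I)*sin(1/2 - I) + (17/205 - 11*I/205)*exp(-1 + 2*I)*sin(1 - 2*I) + (9/287 + 81*I/287)*exp(-2/3 - I)*sin(2/3 + I)) = pi*(-162/287 + 18*I/287)*exp(-2/3 - I)*sin(2/3 + I) + pi*(22/205 + 34*I/205)*exp(-1 + 2*I)*sin(1 - 2*I) + pi*(-16/35 + 8*I/35)*exp(1/2 - I)*sin(1/2 - I)

Final answer: pi*(-162/287 + 18*I/287)*exp(-2/3 - I)*sin(2/3 + I) + pi*(22/205 + 34*I/205)*exp(-1 + 2*I)*sin(1 - 2*I) + pi*(-16/35 + 8*I/35)*exp(1/2 - I)*sin(1/2 - I)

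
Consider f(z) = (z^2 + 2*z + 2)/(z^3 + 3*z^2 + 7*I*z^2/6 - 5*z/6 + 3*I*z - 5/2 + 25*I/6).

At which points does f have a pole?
The singularities of f are the zeros of the denominator. Factoring,
  z^3 + 3*z^2 + 7*I*z^2/6 - 5*z/6 + 3*I*z - 5/2 + 25*I/6 = (z + 3 + 2*I/3)*(z - 1 + I)*(z + 1 - I/2)
so the candidates are z = -3 - 2*I/3, z = 1 - I, z = -1 + I/2.

Check the numerator P(z) = z^2 + 2*z + 2 at each one:
  P(-3 - 2*I/3) = 41/9 + 8*I/3 ≠ 0, so z = -3 - 2*I/3 is a (simple) pole.
  P(1 - I) = 4 - 4*I ≠ 0, so z = 1 - I is a (simple) pole.
  P(-1 + I/2) = 3/4 ≠ 0, so z = -1 + I/2 is a (simple) pole.

Poles of f: {-3 - 2*I/3, -1 + I/2, 1 - I}

Final answer: {-3 - 2*I/3, -1 + I/2, 1 - I}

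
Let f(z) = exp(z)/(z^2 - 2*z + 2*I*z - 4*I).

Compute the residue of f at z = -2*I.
Write f(z) = P(z)/Q(z) with P(z) = exp(z) and Q(z) = z^2 - 2*z + 2*I*z - 4*I.
The denominator factors as Q(z) = (z + 2*I)*(z - 2), so z = -2*I is a simple zero of Q and P is analytic there; z = -2*I is therefore a simple pole and
  Res(f, z₀) = P(z₀)/Q'(z₀).

Q'(z) = 2*z - 2 + 2*I, so Q'(-2*I) = -2 - 2*I.
P(-2*I) = exp(-2*I).

Res(f, -2*I) = (exp(-2*I))/(-2 - 2*I) = (-1/4 + I/4)*exp(-2*I)

Final answer: (-1/4 + I/4)*exp(-2*I)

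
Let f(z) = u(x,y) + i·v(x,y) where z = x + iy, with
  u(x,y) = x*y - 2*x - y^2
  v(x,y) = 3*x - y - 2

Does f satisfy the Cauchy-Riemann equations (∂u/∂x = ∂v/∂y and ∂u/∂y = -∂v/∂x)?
∂u/∂x = y - 2
∂v/∂y = -1
∂u/∂y = x - 2*y
∂v/∂x = 3
∂u/∂x ≠ ∂v/∂y and ∂u/∂y ≠ -∂v/∂x; the Cauchy-Riemann equations are not satisfied, so f is not analytic.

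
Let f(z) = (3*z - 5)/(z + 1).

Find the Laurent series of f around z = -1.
-8/(z + 1) + 3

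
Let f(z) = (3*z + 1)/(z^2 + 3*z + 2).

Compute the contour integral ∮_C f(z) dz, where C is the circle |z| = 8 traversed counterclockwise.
6*I*pi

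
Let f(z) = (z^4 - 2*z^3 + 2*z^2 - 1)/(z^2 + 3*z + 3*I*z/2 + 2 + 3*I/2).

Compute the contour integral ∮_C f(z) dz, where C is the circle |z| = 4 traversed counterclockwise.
By the residue theorem, ∮_C f(z) dz = 2πi · (sum of the residues of f at the poles inside |z| = 4).

The denominator factors as (z + 1)*(z + 2 + 3*I/2), so the singularities of f are simple poles at z = -1, z = -2 - 3*I/2.
  |-1|² = 1 < 16 = 4², so this pole is inside the contour.
  |-2 - 3*I/2|² = 25/4 < 16 = 4², so this pole is inside the contour.

With P(z) = z^4 - 2*z^3 + 2*z^2 - 1 and Q(z) = z^2 + 3*z + 3*I*z/2 + 2 + 3*I/2, each pole is simple, so Res(f, z₀) = P(z₀)/Q'(z₀) with Q'(z) = 2*z + 3 + 3*I/2.
  Res(f, -1) = P(-1)/Q'(-1) = (4)/(1 + 3*I/2) = 16/13 - 24*I/13
  Res(f, -2 - 3*I/2) = P(-2 - 3*I/2)/Q'(-2 - 3*I/2) = (-663/16 + 249*I/4)/(-1 - 3*I/2) = -831/52 - 3981*I/104

Sum of residues inside C: -59/4 - 321*I/8
∮_C f(z) dz = 2πi · (-59/4 - 321*I/8) = pi*(321/4 - 59*I/2)

Final answer: pi*(321/4 - 59*I/2)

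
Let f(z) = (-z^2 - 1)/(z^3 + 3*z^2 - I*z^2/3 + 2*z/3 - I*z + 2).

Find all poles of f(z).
The singularities of f are the zeros of the denominator. Factoring,
  z^3 + 3*z^2 - I*z^2/3 + 2*z/3 - I*z + 2 = (z + 3)*(z - I)*(z + 2*I/3)
so the candidates are z = -3, z = I, z = -2*I/3.

Check the numerator P(z) = -z^2 - 1 at each one:
  P(-3) = -10 ≠ 0, so z = -3 is a (simple) pole.
  P(I) = 0, so the factor (z - I) cancels and z = I is only a removable singularity, not a pole.
  P(-2*I/3) = -5/9 ≠ 0, so z = -2*I/3 is a (simple) pole.

Poles of f: {-3, -2*I/3}

Final answer: {-3, -2*I/3}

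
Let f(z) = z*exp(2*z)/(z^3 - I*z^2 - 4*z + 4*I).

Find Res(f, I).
Write f(z) = P(z)/Q(z) with P(z) = z*exp(2*z) and Q(z) = z^3 - I*z^2 - 4*z + 4*I.
The denominator factors as Q(z) = (z - 2)*(z - I)*(z + 2), so z = I is a simple zero of Q and P is analytic there; z = I is therefore a simple pole and
  Res(f, z₀) = P(z₀)/Q'(z₀).

Q'(z) = 3*z^2 - 2*I*z - 4, so Q'(I) = -5.
P(I) = I*exp(2*I).

Res(f, I) = (I*exp(2*I))/(-5) = -I*exp(2*I)/5

Final answer: -I*exp(2*I)/5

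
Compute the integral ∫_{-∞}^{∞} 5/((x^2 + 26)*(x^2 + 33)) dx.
5*pi*(-26*sqrt(33) + 33*sqrt(26))/6006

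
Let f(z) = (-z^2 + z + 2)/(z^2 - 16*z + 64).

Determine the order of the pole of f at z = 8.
Factor the denominator:
  z^2 - 16*z + 64 = (z - 8)^2

The numerator P(z) = -z^2 + z + 2 has P(8) = -54 ≠ 0, so no factor of (z - 8) cancels.
Near z = 8 we can therefore write f(z) = g(z)/(z - 8)^2 with g analytic at 8 and g(8) ≠ 0 (g is just the numerator).

Hence z = 8 is a pole of order 2.

Final answer: 2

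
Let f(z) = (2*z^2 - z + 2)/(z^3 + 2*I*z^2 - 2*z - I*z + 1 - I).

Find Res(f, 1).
Write f(z) = P(z)/Q(z) with P(z) = 2*z^2 - z + 2 and Q(z) = z^3 + 2*I*z^2 - 2*z - I*z + 1 - I.
The denominator factors as Q(z) = (z + 1 + I)*(z + I)*(z - 1), so z = 1 is a simple zero of Q and P is analytic there; z = 1 is therefore a simple pole and
  Res(f, z₀) = P(z₀)/Q'(z₀).

Q'(z) = 3*z^2 + 4*I*z - 2 - I, so Q'(1) = 1 + 3*I.
P(1) = 3.

Res(f, 1) = (3)/(1 + 3*I) = 3/10 - 9*I/10

Final answer: 3/10 - 9*I/10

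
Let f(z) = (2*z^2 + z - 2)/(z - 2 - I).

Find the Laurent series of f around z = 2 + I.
Put w = z - (2 + I), i.e. z = w + 2 + I. The denominator is w, so it suffices to rewrite the numerator in powers of w.

P(z) = 2*z^2 + z - 2
P(w + 2 + I) = 6 + 9*I + (9 + 4*I)*w + 2*w^2

Dividing each term by w:
  f = (6 + 9*I)/w + 9 + 4*I + 2*w

Substituting back w = z - 2 - I:
  f(z) = (6 + 9*I)/(z - 2 - I) + 9 + 4*I + 2*(z - 2 - I)

The series is finite because the numerator is a polynomial; the negative powers form the principal part, and the coefficient of 1/(z - 2 - I) gives Res(f, 2 + I) = 6 + 9*I.

Final answer: (6 + 9*I)/(z - 2 - I) + 9 + 4*I + 2*(z - 2 - I)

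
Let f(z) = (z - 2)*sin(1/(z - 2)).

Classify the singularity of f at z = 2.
Let u = z - 2. Then
  sin(1/u) = Σ_{k≥0} (-1)^k (1)^(2k+1)/((2k+1)!·u^(2k+1)) = 1/u - 1/(6*u^3) + 1/(120*u^5) + ...
which has infinitely many negative powers of u, so sin(1/(z - 2)) has an essential singularity at z = 2.
The extra factor z - 2 is a nonzero polynomial; if the product had at most a pole at z = 2, dividing by that polynomial would leave sin(1/(z - 2)) with at most a pole too — contradiction. (Equivalently, the product's Laurent series still has infinitely many negative powers.)
So the singularity is essential.

Final answer: essential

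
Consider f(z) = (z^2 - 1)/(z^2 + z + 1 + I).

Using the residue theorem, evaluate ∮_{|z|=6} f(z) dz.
By the residue theorem, ∮_C f(z) dz = 2πi · (sum of the residues of f at the poles inside |z| = 6).

The denominator factors as (z + I)*(z + 1 - I), so the singularities of f are simple poles at z = -I, z = -1 + I.
  |-I|² = 1 < 36 = 6², so this pole is inside the contour.
  |-1 + I|² = 2 < 36 = 6², so this pole is inside the contour.

With P(z) = z^2 - 1 and Q(z) = z^2 + z + 1 + I, each pole is simple, so Res(f, z₀) = P(z₀)/Q'(z₀) with Q'(z) = 2*z + 1.
  Res(f, -I) = P(-I)/Q'(-I) = (-2)/(1 - 2*I) = -2/5 - 4*I/5
  Res(f, -1 + I) = P(-1 + I)/Q'(-1 + I) = (-1 - 2*I)/(-1 + 2*I) = -3/5 + 4*I/5

Sum of residues inside C: -1
∮_C f(z) dz = 2πi · (-1) = -2*I*pi

Final answer: -2*I*pi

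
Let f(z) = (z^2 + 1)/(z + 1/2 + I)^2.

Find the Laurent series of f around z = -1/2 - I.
Put w = z - (-1/2 - I), i.e. z = w - 1/2 - I. The denominator is w^2, so it suffices to rewrite the numerator in powers of w.

P(z) = z^2 + 1
P(w - 1/2 - I) = 1/4 + I + (-1 - 2*I)*w + w^2

Dividing each term by w^2:
  f = (1/4 + I)/w^2 + (-1 - 2*I)/w + 1

Substituting back w = z + 1/2 + I:
  f(z) = (1/4 + I)/(z + 1/2 + I)^2 + (-1 - 2*I)/(z + 1/2 + I) + 1

The series is finite because the numerator is a polynomial; the negative powers form the principal part, and the coefficient of 1/(z + 1/2 + I) gives Res(f, -1/2 - I) = -1 - 2*I.

Final answer: (1/4 + I)/(z + 1/2 + I)^2 + (-1 - 2*I)/(z + 1/2 + I) + 1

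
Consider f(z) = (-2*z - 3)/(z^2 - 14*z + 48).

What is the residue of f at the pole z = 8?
Write f(z) = P(z)/Q(z) with P(z) = -2*z - 3 and Q(z) = z^2 - 14*z + 48.
The denominator factors as Q(z) = (z - 8)*(z - 6), so z = 8 is a simple zero of Q and P is analytic there; z = 8 is therefore a simple pole and
  Res(f, z₀) = P(z₀)/Q'(z₀).

Q'(z) = 2*z - 14, so Q'(8) = 2.
P(8) = -19.

Res(f, 8) = (-19)/(2) = -19/2

Final answer: -19/2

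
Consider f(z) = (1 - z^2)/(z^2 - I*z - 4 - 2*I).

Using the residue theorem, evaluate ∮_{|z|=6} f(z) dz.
By the residue theorem, ∮_C f(z) dz = 2πi · (sum of the residues of f at the poles inside |z| = 6).

The denominator factors as (z - 2 - I)*(z + 2), so the singularities of f are simple poles at z = 2 + I, z = -2.
  |2 + I|² = 5 < 36 = 6², so this pole is inside the contour.
  |-2|² = 4 < 36 = 6², so this pole is inside the contour.

With P(z) = 1 - z^2 and Q(z) = z^2 - I*z - 4 - 2*I, each pole is simple, so Res(f, z₀) = P(z₀)/Q'(z₀) with Q'(z) = 2*z - I.
  Res(f, 2 + I) = P(2 + I)/Q'(2 + I) = (-2 - 4*I)/(4 + I) = -12/17 - 14*I/17
  Res(f, -2) = P(-2)/Q'(-2) = (-3)/(-4 - I) = 12/17 - 3*I/17

Sum of residues inside C: -I
∮_C f(z) dz = 2πi · (-I) = 2*pi

Final answer: 2*pi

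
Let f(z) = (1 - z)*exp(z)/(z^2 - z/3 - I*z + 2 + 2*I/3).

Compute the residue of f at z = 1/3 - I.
Write f(z) = P(z)/Q(z) with P(z) = (1 - z)*exp(z) and Q(z) = z^2 - z/3 - I*z + 2 + 2*I/3.
The denominator factors as Q(z) = (z - 2*I)*(z - 1/3 + I), so z = 1/3 - I is a simple zero of Q and P is analytic there; z = 1/3 - I is therefore a simple pole and
  Res(f, z₀) = P(z₀)/Q'(z₀).

Q'(z) = 2*z - 1/3 - I, so Q'(1/3 - I) = 1/3 - 3*I.
P(1/3 - I) = (2/3 + I)*exp(1/3 - I).

Res(f, 1/3 - I) = ((2/3 + I)*exp(1/3 - I))/(1/3 - 3*I) = (-25/82 + 21*I/82)*exp(1/3 - I)

Final answer: (-25/82 + 21*I/82)*exp(1/3 - I)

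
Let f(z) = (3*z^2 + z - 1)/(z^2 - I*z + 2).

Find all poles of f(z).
{-I, 2*I}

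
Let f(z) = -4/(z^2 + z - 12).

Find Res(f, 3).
Write f(z) = P(z)/Q(z) with P(z) = -4 and Q(z) = z^2 + z - 12.
The denominator factors as Q(z) = (z - 3)*(z + 4), so z = 3 is a simple zero of Q and P is analytic there; z = 3 is therefore a simple pole and
  Res(f, z₀) = P(z₀)/Q'(z₀).

Q'(z) = 2*z + 1, so Q'(3) = 7.
P(3) = -4.

Res(f, 3) = (-4)/(7) = -4/7

Final answer: -4/7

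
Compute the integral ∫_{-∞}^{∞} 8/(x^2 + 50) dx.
Let f(z) = 8/(z^2 + 50). The denominator has no real zeros and deg Q - deg P = 2 ≥ 2, so the integral of f over the upper semicircle |z| = R tends to 0 as R → ∞. Closing the contour in the upper half-plane,
  ∫_{-∞}^{∞} f(x) dx = 2πi · Σ Res(f, z_k)  over the poles with Im z_k > 0.

Zeros of the denominator: z^2 + 50 = 0 gives z = ±5*sqrt(2)*I.
Upper half-plane: z = 5*sqrt(2)*I (simple).

Each pole is a simple zero of Q(z) = z^2 + 50, so Res(f, z₀) = P(z₀)/Q'(z₀) with P(z) = 8, Q'(z) = 2*z:
  Res(f, 5*sqrt(2)*I) = (8)/(10*sqrt(2)*I) = -2*sqrt(2)*I/5

∫_{-∞}^{∞} f(x) dx = 2πi · (-2*sqrt(2)*I/5) = 4*sqrt(2)*pi/5

Final answer: 4*sqrt(2)*pi/5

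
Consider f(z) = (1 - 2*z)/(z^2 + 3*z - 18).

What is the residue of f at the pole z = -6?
Write f(z) = P(z)/Q(z) with P(z) = 1 - 2*z and Q(z) = z^2 + 3*z - 18.
The denominator factors as Q(z) = (z - 3)*(z + 6), so z = -6 is a simple zero of Q and P is analytic there; z = -6 is therefore a simple pole and
  Res(f, z₀) = P(z₀)/Q'(z₀).

Q'(z) = 2*z + 3, so Q'(-6) = -9.
P(-6) = 13.

Res(f, -6) = (13)/(-9) = -13/9

Final answer: -13/9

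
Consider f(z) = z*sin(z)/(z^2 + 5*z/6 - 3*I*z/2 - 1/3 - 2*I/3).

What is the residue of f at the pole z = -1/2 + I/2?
Write f(z) = P(z)/Q(z) with P(z) = z*sin(z) and Q(z) = z^2 + 5*z/6 - 3*I*z/2 - 1/3 - 2*I/3.
The denominator factors as Q(z) = (z + 1/2 - I/2)*(z + 1/3 - I), so z = -1/2 + I/2 is a simple zero of Q and P is analytic there; z = -1/2 + I/2 is therefore a simple pole and
  Res(f, z₀) = P(z₀)/Q'(z₀).

Q'(z) = 2*z + 5/6 - 3*I/2, so Q'(-1/2 + I/2) = -1/6 - I/2.
P(-1/2 + I/2) = (1/2 - I/2)*sin(1/2 - I/2).

Res(f, -1/2 + I/2) = ((1/2 - I/2)*sin(1/2 - I/2))/(-1/6 - I/2) = (3/5 + 6*I/5)*sin(1/2 - I/2)

Final answer: (3/5 + 6*I/5)*sin(1/2 - I/2)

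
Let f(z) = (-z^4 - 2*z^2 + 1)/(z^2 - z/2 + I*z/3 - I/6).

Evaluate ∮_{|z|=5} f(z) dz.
By the residue theorem, ∮_C f(z) dz = 2πi · (sum of the residues of f at the poles inside |z| = 5).

The denominator factors as (z - 1/2)*(z + I/3), so the singularities of f are simple poles at z = 1/2, z = -I/3.
  |1/2|² = 1/4 < 25 = 5², so this pole is inside the contour.
  |-I/3|² = 1/9 < 25 = 5², so this pole is inside the contour.

With P(z) = -z^4 - 2*z^2 + 1 and Q(z) = z^2 - z/2 + I*z/3 - I/6, each pole is simple, so Res(f, z₀) = P(z₀)/Q'(z₀) with Q'(z) = 2*z - 1/2 + I/3.
  Res(f, 1/2) = P(1/2)/Q'(1/2) = (7/16)/(1/2 + I/3) = 63/104 - 21*I/52
  Res(f, -I/3) = P(-I/3)/Q'(-I/3) = (98/81)/(-1/2 - I/3) = -196/117 + 392*I/351

Sum of residues inside C: -77/72 + 77*I/108
∮_C f(z) dz = 2πi · (-77/72 + 77*I/108) = pi*(-77/54 - 77*I/36)

Final answer: pi*(-77/54 - 77*I/36)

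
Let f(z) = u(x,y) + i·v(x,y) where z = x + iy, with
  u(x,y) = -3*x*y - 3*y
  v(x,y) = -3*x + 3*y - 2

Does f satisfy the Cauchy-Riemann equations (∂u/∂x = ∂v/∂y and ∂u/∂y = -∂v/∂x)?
∂u/∂x = -3*y
∂v/∂y = 3
∂u/∂y = -3*x - 3
∂v/∂x = -3
∂u/∂x ≠ ∂v/∂y and ∂u/∂y ≠ -∂v/∂x; the Cauchy-Riemann equations are not satisfied, so f is not analytic.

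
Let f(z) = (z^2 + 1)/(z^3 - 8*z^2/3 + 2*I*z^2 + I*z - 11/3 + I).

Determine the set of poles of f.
The singularities of f are the zeros of the denominator. Factoring,
  z^3 - 8*z^2/3 + 2*I*z^2 + I*z - 11/3 + I = (z + I)*(z - 3 + 2*I)*(z + 1/3 - I)
so the candidates are z = -I, z = 3 - 2*I, z = -1/3 + I.

Check the numerator P(z) = z^2 + 1 at each one:
  P(-I) = 0, so the factor (z + I) cancels and z = -I is only a removable singularity, not a pole.
  P(3 - 2*I) = 6 - 12*I ≠ 0, so z = 3 - 2*I is a (simple) pole.
  P(-1/3 + I) = 1/9 - 2*I/3 ≠ 0, so z = -1/3 + I is a (simple) pole.

Poles of f: {-1/3 + I, 3 - 2*I}

Final answer: {-1/3 + I, 3 - 2*I}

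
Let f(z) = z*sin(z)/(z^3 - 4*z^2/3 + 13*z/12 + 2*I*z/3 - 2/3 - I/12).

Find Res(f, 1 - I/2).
Write f(z) = P(z)/Q(z) with P(z) = z*sin(z) and Q(z) = z^3 - 4*z^2/3 + 13*z/12 + 2*I*z/3 - 2/3 - I/12.
The denominator factors as Q(z) = (z - I)*(z - 1/3 + I/2)*(z - 1 + I/2), so z = 1 - I/2 is a simple zero of Q and P is analytic there; z = 1 - I/2 is therefore a simple pole and
  Res(f, z₀) = P(z₀)/Q'(z₀).

Q'(z) = 3*z^2 - 8*z/3 + 13/12 + 2*I/3, so Q'(1 - I/2) = 2/3 - I.
P(1 - I/2) = (1 - I/2)*sin(1 - I/2).

Res(f, 1 - I/2) = ((1 - I/2)*sin(1 - I/2))/(2/3 - I) = (21/26 + 6*I/13)*sin(1 - I/2)

Final answer: (21/26 + 6*I/13)*sin(1 - I/2)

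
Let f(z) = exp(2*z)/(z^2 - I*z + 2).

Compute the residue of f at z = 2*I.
Write f(z) = P(z)/Q(z) with P(z) = exp(2*z) and Q(z) = z^2 - I*z + 2.
The denominator factors as Q(z) = (z - 2*I)*(z + I), so z = 2*I is a simple zero of Q and P is analytic there; z = 2*I is therefore a simple pole and
  Res(f, z₀) = P(z₀)/Q'(z₀).

Q'(z) = 2*z - I, so Q'(2*I) = 3*I.
P(2*I) = exp(4*I).

Res(f, 2*I) = (exp(4*I))/(3*I) = -I*exp(4*I)/3

Final answer: -I*exp(4*I)/3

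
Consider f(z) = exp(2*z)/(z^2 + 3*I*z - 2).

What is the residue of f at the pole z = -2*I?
Write f(z) = P(z)/Q(z) with P(z) = exp(2*z) and Q(z) = z^2 + 3*I*z - 2.
The denominator factors as Q(z) = (z + 2*I)*(z + I), so z = -2*I is a simple zero of Q and P is analytic there; z = -2*I is therefore a simple pole and
  Res(f, z₀) = P(z₀)/Q'(z₀).

Q'(z) = 2*z + 3*I, so Q'(-2*I) = -I.
P(-2*I) = exp(-4*I).

Res(f, -2*I) = (exp(-4*I))/(-I) = I*exp(-4*I)

Final answer: I*exp(-4*I)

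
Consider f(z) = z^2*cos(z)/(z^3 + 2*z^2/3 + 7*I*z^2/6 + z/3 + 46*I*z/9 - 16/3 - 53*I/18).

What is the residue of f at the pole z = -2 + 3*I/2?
Write f(z) = P(z)/Q(z) with P(z) = z^2*cos(z) and Q(z) = z^3 + 2*z^2/3 + 7*I*z^2/6 + z/3 + 46*I*z/9 - 16/3 - 53*I/18.
The denominator factors as Q(z) = (z - 1/3 + 2*I)*(z + 2 - 3*I/2)*(z - 1 + 2*I/3), so z = -2 + 3*I/2 is a simple zero of Q and P is analytic there; z = -2 + 3*I/2 is therefore a simple pole and
  Res(f, z₀) = P(z₀)/Q'(z₀).

Q'(z) = 3*z^2 + 4*z/3 + 7*I*z/3 + 1/3 + 46*I/9, so Q'(-2 + 3*I/2) = -7/12 - 140*I/9.
P(-2 + 3*I/2) = (7/4 - 6*I)*cos(2 - 3*I/2).

Res(f, -2 + 3*I/2) = ((7/4 - 6*I)*cos(2 - 3*I/2))/(-7/12 - 140*I/9) = (17091/44863 + 5688*I/44863)*cos(2 - 3*I/2)

Final answer: (17091/44863 + 5688*I/44863)*cos(2 - 3*I/2)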